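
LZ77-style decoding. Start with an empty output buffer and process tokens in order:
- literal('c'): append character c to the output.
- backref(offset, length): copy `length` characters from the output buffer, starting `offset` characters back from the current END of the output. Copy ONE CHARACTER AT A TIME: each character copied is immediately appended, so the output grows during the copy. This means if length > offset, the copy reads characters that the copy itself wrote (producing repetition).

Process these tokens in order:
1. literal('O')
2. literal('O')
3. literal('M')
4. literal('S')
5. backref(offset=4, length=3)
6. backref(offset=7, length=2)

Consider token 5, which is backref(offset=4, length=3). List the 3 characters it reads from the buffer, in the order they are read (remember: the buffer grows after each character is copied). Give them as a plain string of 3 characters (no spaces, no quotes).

Token 1: literal('O'). Output: "O"
Token 2: literal('O'). Output: "OO"
Token 3: literal('M'). Output: "OOM"
Token 4: literal('S'). Output: "OOMS"
Token 5: backref(off=4, len=3). Buffer before: "OOMS" (len 4)
  byte 1: read out[0]='O', append. Buffer now: "OOMSO"
  byte 2: read out[1]='O', append. Buffer now: "OOMSOO"
  byte 3: read out[2]='M', append. Buffer now: "OOMSOOM"

Answer: OOM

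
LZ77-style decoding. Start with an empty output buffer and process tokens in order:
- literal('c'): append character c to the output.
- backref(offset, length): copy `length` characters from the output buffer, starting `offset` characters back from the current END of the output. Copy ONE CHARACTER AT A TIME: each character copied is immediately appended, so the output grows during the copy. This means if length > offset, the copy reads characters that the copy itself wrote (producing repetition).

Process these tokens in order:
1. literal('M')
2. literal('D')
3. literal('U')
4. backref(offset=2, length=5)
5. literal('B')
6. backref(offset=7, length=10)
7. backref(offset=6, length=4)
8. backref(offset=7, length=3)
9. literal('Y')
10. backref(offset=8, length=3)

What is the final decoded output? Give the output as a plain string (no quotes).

Answer: MDUDUDUDBUDUDUDBUDUUDBUUDUYUDB

Derivation:
Token 1: literal('M'). Output: "M"
Token 2: literal('D'). Output: "MD"
Token 3: literal('U'). Output: "MDU"
Token 4: backref(off=2, len=5) (overlapping!). Copied 'DUDUD' from pos 1. Output: "MDUDUDUD"
Token 5: literal('B'). Output: "MDUDUDUDB"
Token 6: backref(off=7, len=10) (overlapping!). Copied 'UDUDUDBUDU' from pos 2. Output: "MDUDUDUDBUDUDUDBUDU"
Token 7: backref(off=6, len=4). Copied 'UDBU' from pos 13. Output: "MDUDUDUDBUDUDUDBUDUUDBU"
Token 8: backref(off=7, len=3). Copied 'UDU' from pos 16. Output: "MDUDUDUDBUDUDUDBUDUUDBUUDU"
Token 9: literal('Y'). Output: "MDUDUDUDBUDUDUDBUDUUDBUUDUY"
Token 10: backref(off=8, len=3). Copied 'UDB' from pos 19. Output: "MDUDUDUDBUDUDUDBUDUUDBUUDUYUDB"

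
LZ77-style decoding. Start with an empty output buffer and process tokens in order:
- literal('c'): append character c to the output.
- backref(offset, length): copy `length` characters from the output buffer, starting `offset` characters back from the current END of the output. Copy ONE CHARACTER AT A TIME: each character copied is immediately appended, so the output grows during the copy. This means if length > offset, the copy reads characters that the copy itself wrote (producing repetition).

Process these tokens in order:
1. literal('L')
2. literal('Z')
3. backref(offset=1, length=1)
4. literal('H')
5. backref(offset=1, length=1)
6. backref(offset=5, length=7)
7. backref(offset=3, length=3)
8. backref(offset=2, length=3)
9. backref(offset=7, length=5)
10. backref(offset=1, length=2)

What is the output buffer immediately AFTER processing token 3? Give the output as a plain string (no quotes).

Token 1: literal('L'). Output: "L"
Token 2: literal('Z'). Output: "LZ"
Token 3: backref(off=1, len=1). Copied 'Z' from pos 1. Output: "LZZ"

Answer: LZZ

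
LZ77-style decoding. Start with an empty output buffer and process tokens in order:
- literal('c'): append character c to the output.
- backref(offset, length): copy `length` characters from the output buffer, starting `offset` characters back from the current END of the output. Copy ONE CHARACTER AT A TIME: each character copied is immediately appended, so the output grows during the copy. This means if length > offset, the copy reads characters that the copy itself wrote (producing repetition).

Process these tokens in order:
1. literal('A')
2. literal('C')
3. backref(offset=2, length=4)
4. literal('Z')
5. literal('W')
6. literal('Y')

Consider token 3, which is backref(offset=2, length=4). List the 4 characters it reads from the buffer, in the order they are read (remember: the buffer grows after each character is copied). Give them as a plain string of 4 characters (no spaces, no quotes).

Answer: ACAC

Derivation:
Token 1: literal('A'). Output: "A"
Token 2: literal('C'). Output: "AC"
Token 3: backref(off=2, len=4). Buffer before: "AC" (len 2)
  byte 1: read out[0]='A', append. Buffer now: "ACA"
  byte 2: read out[1]='C', append. Buffer now: "ACAC"
  byte 3: read out[2]='A', append. Buffer now: "ACACA"
  byte 4: read out[3]='C', append. Buffer now: "ACACAC"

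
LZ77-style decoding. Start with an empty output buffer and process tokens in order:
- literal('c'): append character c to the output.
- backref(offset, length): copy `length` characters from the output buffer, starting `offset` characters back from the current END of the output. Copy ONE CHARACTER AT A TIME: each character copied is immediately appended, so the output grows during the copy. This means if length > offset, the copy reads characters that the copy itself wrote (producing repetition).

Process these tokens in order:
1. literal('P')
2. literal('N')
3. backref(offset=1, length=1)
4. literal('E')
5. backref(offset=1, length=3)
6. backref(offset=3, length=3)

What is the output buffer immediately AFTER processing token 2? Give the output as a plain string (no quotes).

Answer: PN

Derivation:
Token 1: literal('P'). Output: "P"
Token 2: literal('N'). Output: "PN"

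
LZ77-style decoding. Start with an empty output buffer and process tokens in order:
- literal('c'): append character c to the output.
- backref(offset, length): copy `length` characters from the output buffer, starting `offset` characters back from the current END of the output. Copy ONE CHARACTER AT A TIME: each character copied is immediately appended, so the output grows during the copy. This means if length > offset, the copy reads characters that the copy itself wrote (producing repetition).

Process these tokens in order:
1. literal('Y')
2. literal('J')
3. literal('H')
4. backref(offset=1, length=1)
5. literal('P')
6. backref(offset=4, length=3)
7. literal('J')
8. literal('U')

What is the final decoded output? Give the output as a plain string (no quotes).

Token 1: literal('Y'). Output: "Y"
Token 2: literal('J'). Output: "YJ"
Token 3: literal('H'). Output: "YJH"
Token 4: backref(off=1, len=1). Copied 'H' from pos 2. Output: "YJHH"
Token 5: literal('P'). Output: "YJHHP"
Token 6: backref(off=4, len=3). Copied 'JHH' from pos 1. Output: "YJHHPJHH"
Token 7: literal('J'). Output: "YJHHPJHHJ"
Token 8: literal('U'). Output: "YJHHPJHHJU"

Answer: YJHHPJHHJU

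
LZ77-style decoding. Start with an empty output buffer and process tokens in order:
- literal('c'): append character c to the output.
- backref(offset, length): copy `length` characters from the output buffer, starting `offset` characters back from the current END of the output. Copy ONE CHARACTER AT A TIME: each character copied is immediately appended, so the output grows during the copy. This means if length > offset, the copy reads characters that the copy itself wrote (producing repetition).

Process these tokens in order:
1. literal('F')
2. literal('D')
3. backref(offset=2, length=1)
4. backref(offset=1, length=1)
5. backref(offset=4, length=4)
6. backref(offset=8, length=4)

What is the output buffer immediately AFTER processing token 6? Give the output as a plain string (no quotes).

Token 1: literal('F'). Output: "F"
Token 2: literal('D'). Output: "FD"
Token 3: backref(off=2, len=1). Copied 'F' from pos 0. Output: "FDF"
Token 4: backref(off=1, len=1). Copied 'F' from pos 2. Output: "FDFF"
Token 5: backref(off=4, len=4). Copied 'FDFF' from pos 0. Output: "FDFFFDFF"
Token 6: backref(off=8, len=4). Copied 'FDFF' from pos 0. Output: "FDFFFDFFFDFF"

Answer: FDFFFDFFFDFF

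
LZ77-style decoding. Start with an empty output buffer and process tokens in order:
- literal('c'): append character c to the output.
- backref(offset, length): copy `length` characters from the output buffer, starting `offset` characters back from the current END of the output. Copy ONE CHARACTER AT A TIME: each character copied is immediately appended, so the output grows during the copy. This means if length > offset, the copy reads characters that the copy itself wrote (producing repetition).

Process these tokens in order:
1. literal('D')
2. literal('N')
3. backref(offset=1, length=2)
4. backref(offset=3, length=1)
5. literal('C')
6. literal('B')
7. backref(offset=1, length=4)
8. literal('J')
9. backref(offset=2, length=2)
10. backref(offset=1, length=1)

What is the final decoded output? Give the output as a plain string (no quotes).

Token 1: literal('D'). Output: "D"
Token 2: literal('N'). Output: "DN"
Token 3: backref(off=1, len=2) (overlapping!). Copied 'NN' from pos 1. Output: "DNNN"
Token 4: backref(off=3, len=1). Copied 'N' from pos 1. Output: "DNNNN"
Token 5: literal('C'). Output: "DNNNNC"
Token 6: literal('B'). Output: "DNNNNCB"
Token 7: backref(off=1, len=4) (overlapping!). Copied 'BBBB' from pos 6. Output: "DNNNNCBBBBB"
Token 8: literal('J'). Output: "DNNNNCBBBBBJ"
Token 9: backref(off=2, len=2). Copied 'BJ' from pos 10. Output: "DNNNNCBBBBBJBJ"
Token 10: backref(off=1, len=1). Copied 'J' from pos 13. Output: "DNNNNCBBBBBJBJJ"

Answer: DNNNNCBBBBBJBJJ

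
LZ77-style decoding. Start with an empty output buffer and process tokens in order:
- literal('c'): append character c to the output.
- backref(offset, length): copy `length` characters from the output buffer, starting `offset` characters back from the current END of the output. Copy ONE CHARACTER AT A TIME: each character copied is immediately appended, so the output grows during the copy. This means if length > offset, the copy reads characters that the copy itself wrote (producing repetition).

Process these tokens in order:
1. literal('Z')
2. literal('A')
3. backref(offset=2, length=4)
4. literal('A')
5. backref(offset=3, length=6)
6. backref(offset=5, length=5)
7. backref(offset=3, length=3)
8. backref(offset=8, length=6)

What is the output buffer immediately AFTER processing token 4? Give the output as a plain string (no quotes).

Token 1: literal('Z'). Output: "Z"
Token 2: literal('A'). Output: "ZA"
Token 3: backref(off=2, len=4) (overlapping!). Copied 'ZAZA' from pos 0. Output: "ZAZAZA"
Token 4: literal('A'). Output: "ZAZAZAA"

Answer: ZAZAZAA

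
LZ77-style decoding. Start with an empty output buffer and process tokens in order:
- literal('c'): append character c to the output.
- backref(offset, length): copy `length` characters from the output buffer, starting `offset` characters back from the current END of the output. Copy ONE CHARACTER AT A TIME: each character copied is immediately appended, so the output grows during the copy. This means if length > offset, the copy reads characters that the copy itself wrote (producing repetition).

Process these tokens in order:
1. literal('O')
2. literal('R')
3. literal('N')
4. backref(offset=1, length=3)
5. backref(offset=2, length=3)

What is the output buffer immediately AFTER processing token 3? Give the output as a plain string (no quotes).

Token 1: literal('O'). Output: "O"
Token 2: literal('R'). Output: "OR"
Token 3: literal('N'). Output: "ORN"

Answer: ORN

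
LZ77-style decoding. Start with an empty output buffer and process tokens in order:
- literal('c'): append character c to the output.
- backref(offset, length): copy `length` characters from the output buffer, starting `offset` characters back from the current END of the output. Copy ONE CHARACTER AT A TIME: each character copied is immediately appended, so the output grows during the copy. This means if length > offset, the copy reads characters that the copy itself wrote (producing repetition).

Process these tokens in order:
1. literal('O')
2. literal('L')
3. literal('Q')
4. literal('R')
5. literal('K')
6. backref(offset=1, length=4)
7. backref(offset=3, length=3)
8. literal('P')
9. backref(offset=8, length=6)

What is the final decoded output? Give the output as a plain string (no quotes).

Answer: OLQRKKKKKKKKPKKKKKK

Derivation:
Token 1: literal('O'). Output: "O"
Token 2: literal('L'). Output: "OL"
Token 3: literal('Q'). Output: "OLQ"
Token 4: literal('R'). Output: "OLQR"
Token 5: literal('K'). Output: "OLQRK"
Token 6: backref(off=1, len=4) (overlapping!). Copied 'KKKK' from pos 4. Output: "OLQRKKKKK"
Token 7: backref(off=3, len=3). Copied 'KKK' from pos 6. Output: "OLQRKKKKKKKK"
Token 8: literal('P'). Output: "OLQRKKKKKKKKP"
Token 9: backref(off=8, len=6). Copied 'KKKKKK' from pos 5. Output: "OLQRKKKKKKKKPKKKKKK"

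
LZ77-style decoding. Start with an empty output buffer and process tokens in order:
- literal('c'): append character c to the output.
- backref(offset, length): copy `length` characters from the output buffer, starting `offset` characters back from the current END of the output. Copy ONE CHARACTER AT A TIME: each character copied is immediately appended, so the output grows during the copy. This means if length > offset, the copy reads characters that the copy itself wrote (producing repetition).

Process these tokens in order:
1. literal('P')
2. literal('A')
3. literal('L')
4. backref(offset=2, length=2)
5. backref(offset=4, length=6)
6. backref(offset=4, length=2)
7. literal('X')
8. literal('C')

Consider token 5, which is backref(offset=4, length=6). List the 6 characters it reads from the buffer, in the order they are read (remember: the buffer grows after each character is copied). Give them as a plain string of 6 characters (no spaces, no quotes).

Token 1: literal('P'). Output: "P"
Token 2: literal('A'). Output: "PA"
Token 3: literal('L'). Output: "PAL"
Token 4: backref(off=2, len=2). Copied 'AL' from pos 1. Output: "PALAL"
Token 5: backref(off=4, len=6). Buffer before: "PALAL" (len 5)
  byte 1: read out[1]='A', append. Buffer now: "PALALA"
  byte 2: read out[2]='L', append. Buffer now: "PALALAL"
  byte 3: read out[3]='A', append. Buffer now: "PALALALA"
  byte 4: read out[4]='L', append. Buffer now: "PALALALAL"
  byte 5: read out[5]='A', append. Buffer now: "PALALALALA"
  byte 6: read out[6]='L', append. Buffer now: "PALALALALAL"

Answer: ALALAL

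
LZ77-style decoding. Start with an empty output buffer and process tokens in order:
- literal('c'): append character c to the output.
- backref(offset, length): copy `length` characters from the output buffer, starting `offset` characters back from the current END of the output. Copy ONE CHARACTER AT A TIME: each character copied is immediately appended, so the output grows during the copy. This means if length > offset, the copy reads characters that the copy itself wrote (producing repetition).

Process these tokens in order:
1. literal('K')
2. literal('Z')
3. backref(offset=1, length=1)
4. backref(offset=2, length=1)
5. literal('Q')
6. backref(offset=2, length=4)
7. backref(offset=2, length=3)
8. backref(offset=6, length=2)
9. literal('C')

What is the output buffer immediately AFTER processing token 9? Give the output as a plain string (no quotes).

Token 1: literal('K'). Output: "K"
Token 2: literal('Z'). Output: "KZ"
Token 3: backref(off=1, len=1). Copied 'Z' from pos 1. Output: "KZZ"
Token 4: backref(off=2, len=1). Copied 'Z' from pos 1. Output: "KZZZ"
Token 5: literal('Q'). Output: "KZZZQ"
Token 6: backref(off=2, len=4) (overlapping!). Copied 'ZQZQ' from pos 3. Output: "KZZZQZQZQ"
Token 7: backref(off=2, len=3) (overlapping!). Copied 'ZQZ' from pos 7. Output: "KZZZQZQZQZQZ"
Token 8: backref(off=6, len=2). Copied 'QZ' from pos 6. Output: "KZZZQZQZQZQZQZ"
Token 9: literal('C'). Output: "KZZZQZQZQZQZQZC"

Answer: KZZZQZQZQZQZQZC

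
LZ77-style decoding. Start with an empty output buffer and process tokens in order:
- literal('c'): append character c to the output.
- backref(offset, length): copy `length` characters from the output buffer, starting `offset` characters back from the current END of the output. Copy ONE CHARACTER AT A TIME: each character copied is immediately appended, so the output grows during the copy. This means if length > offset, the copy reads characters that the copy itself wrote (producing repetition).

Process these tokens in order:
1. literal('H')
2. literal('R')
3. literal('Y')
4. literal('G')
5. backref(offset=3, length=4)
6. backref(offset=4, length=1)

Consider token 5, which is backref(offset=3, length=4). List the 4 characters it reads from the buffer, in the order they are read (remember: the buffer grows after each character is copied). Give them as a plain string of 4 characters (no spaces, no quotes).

Answer: RYGR

Derivation:
Token 1: literal('H'). Output: "H"
Token 2: literal('R'). Output: "HR"
Token 3: literal('Y'). Output: "HRY"
Token 4: literal('G'). Output: "HRYG"
Token 5: backref(off=3, len=4). Buffer before: "HRYG" (len 4)
  byte 1: read out[1]='R', append. Buffer now: "HRYGR"
  byte 2: read out[2]='Y', append. Buffer now: "HRYGRY"
  byte 3: read out[3]='G', append. Buffer now: "HRYGRYG"
  byte 4: read out[4]='R', append. Buffer now: "HRYGRYGR"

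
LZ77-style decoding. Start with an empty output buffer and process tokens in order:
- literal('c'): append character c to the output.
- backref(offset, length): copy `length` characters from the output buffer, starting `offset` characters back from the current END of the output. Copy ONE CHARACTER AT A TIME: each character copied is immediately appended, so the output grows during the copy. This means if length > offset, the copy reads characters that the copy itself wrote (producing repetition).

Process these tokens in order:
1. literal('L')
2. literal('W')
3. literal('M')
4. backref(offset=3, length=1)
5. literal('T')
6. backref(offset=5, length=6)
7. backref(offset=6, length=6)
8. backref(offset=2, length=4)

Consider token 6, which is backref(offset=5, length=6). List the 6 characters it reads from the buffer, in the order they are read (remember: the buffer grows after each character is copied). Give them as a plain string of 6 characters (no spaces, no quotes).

Answer: LWMLTL

Derivation:
Token 1: literal('L'). Output: "L"
Token 2: literal('W'). Output: "LW"
Token 3: literal('M'). Output: "LWM"
Token 4: backref(off=3, len=1). Copied 'L' from pos 0. Output: "LWML"
Token 5: literal('T'). Output: "LWMLT"
Token 6: backref(off=5, len=6). Buffer before: "LWMLT" (len 5)
  byte 1: read out[0]='L', append. Buffer now: "LWMLTL"
  byte 2: read out[1]='W', append. Buffer now: "LWMLTLW"
  byte 3: read out[2]='M', append. Buffer now: "LWMLTLWM"
  byte 4: read out[3]='L', append. Buffer now: "LWMLTLWML"
  byte 5: read out[4]='T', append. Buffer now: "LWMLTLWMLT"
  byte 6: read out[5]='L', append. Buffer now: "LWMLTLWMLTL"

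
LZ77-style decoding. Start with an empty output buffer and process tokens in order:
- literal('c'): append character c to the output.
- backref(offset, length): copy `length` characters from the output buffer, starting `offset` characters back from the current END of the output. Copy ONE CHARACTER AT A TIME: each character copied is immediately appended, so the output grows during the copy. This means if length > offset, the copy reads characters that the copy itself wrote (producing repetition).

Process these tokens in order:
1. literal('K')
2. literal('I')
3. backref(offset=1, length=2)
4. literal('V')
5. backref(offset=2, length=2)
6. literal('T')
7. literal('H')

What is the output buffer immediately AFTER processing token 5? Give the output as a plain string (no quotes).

Answer: KIIIVIV

Derivation:
Token 1: literal('K'). Output: "K"
Token 2: literal('I'). Output: "KI"
Token 3: backref(off=1, len=2) (overlapping!). Copied 'II' from pos 1. Output: "KIII"
Token 4: literal('V'). Output: "KIIIV"
Token 5: backref(off=2, len=2). Copied 'IV' from pos 3. Output: "KIIIVIV"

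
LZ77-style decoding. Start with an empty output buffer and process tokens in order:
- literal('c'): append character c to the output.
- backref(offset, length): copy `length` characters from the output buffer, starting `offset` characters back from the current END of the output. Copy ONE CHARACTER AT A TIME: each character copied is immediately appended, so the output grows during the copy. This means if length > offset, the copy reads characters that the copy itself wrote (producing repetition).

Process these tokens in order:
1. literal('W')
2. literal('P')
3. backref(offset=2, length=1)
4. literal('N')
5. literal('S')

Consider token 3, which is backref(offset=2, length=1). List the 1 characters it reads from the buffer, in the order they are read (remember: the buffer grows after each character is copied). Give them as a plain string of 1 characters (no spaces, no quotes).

Answer: W

Derivation:
Token 1: literal('W'). Output: "W"
Token 2: literal('P'). Output: "WP"
Token 3: backref(off=2, len=1). Buffer before: "WP" (len 2)
  byte 1: read out[0]='W', append. Buffer now: "WPW"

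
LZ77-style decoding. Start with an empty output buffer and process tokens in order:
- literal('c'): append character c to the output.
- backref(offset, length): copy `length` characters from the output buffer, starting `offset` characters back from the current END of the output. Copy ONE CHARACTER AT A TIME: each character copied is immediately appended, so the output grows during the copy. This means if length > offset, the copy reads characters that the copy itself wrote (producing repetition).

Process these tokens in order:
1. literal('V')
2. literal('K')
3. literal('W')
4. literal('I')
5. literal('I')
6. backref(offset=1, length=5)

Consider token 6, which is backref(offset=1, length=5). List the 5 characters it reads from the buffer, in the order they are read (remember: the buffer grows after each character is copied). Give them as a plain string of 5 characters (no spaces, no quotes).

Token 1: literal('V'). Output: "V"
Token 2: literal('K'). Output: "VK"
Token 3: literal('W'). Output: "VKW"
Token 4: literal('I'). Output: "VKWI"
Token 5: literal('I'). Output: "VKWII"
Token 6: backref(off=1, len=5). Buffer before: "VKWII" (len 5)
  byte 1: read out[4]='I', append. Buffer now: "VKWIII"
  byte 2: read out[5]='I', append. Buffer now: "VKWIIII"
  byte 3: read out[6]='I', append. Buffer now: "VKWIIIII"
  byte 4: read out[7]='I', append. Buffer now: "VKWIIIIII"
  byte 5: read out[8]='I', append. Buffer now: "VKWIIIIIII"

Answer: IIIII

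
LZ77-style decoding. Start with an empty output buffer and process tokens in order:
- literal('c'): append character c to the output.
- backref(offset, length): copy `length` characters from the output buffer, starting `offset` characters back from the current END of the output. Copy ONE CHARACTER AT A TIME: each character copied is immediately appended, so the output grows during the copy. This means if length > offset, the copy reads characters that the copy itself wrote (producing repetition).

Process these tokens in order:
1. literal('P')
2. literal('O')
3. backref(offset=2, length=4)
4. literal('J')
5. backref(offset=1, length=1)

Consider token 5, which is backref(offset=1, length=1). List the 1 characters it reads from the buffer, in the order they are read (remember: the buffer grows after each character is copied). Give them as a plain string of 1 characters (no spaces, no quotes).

Answer: J

Derivation:
Token 1: literal('P'). Output: "P"
Token 2: literal('O'). Output: "PO"
Token 3: backref(off=2, len=4) (overlapping!). Copied 'POPO' from pos 0. Output: "POPOPO"
Token 4: literal('J'). Output: "POPOPOJ"
Token 5: backref(off=1, len=1). Buffer before: "POPOPOJ" (len 7)
  byte 1: read out[6]='J', append. Buffer now: "POPOPOJJ"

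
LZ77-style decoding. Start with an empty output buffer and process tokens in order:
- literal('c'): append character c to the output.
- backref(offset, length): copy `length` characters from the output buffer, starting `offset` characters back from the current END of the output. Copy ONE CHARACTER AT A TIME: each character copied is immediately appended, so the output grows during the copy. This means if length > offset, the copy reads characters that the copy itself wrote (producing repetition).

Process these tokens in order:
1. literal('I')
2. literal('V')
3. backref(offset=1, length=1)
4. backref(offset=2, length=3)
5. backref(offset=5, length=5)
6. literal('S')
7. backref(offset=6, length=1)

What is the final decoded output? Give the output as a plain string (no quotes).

Answer: IVVVVVVVVVVSV

Derivation:
Token 1: literal('I'). Output: "I"
Token 2: literal('V'). Output: "IV"
Token 3: backref(off=1, len=1). Copied 'V' from pos 1. Output: "IVV"
Token 4: backref(off=2, len=3) (overlapping!). Copied 'VVV' from pos 1. Output: "IVVVVV"
Token 5: backref(off=5, len=5). Copied 'VVVVV' from pos 1. Output: "IVVVVVVVVVV"
Token 6: literal('S'). Output: "IVVVVVVVVVVS"
Token 7: backref(off=6, len=1). Copied 'V' from pos 6. Output: "IVVVVVVVVVVSV"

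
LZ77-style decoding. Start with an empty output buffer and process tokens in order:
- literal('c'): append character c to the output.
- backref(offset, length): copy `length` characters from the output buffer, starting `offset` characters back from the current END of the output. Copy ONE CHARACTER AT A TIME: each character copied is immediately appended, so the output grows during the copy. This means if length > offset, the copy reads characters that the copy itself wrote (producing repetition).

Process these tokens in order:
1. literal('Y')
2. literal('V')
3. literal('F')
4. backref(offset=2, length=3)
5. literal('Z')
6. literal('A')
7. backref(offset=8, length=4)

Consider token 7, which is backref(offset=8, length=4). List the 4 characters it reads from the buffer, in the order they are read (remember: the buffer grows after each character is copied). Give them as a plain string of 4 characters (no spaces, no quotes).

Answer: YVFV

Derivation:
Token 1: literal('Y'). Output: "Y"
Token 2: literal('V'). Output: "YV"
Token 3: literal('F'). Output: "YVF"
Token 4: backref(off=2, len=3) (overlapping!). Copied 'VFV' from pos 1. Output: "YVFVFV"
Token 5: literal('Z'). Output: "YVFVFVZ"
Token 6: literal('A'). Output: "YVFVFVZA"
Token 7: backref(off=8, len=4). Buffer before: "YVFVFVZA" (len 8)
  byte 1: read out[0]='Y', append. Buffer now: "YVFVFVZAY"
  byte 2: read out[1]='V', append. Buffer now: "YVFVFVZAYV"
  byte 3: read out[2]='F', append. Buffer now: "YVFVFVZAYVF"
  byte 4: read out[3]='V', append. Buffer now: "YVFVFVZAYVFV"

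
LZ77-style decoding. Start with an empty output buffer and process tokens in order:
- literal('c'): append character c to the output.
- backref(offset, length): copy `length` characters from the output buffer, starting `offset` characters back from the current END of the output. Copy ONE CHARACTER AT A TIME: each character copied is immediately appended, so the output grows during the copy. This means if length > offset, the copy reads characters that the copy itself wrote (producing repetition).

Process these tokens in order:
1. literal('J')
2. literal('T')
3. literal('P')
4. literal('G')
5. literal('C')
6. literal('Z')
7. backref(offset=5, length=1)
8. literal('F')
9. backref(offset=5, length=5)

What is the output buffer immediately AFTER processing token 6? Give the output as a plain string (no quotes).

Token 1: literal('J'). Output: "J"
Token 2: literal('T'). Output: "JT"
Token 3: literal('P'). Output: "JTP"
Token 4: literal('G'). Output: "JTPG"
Token 5: literal('C'). Output: "JTPGC"
Token 6: literal('Z'). Output: "JTPGCZ"

Answer: JTPGCZ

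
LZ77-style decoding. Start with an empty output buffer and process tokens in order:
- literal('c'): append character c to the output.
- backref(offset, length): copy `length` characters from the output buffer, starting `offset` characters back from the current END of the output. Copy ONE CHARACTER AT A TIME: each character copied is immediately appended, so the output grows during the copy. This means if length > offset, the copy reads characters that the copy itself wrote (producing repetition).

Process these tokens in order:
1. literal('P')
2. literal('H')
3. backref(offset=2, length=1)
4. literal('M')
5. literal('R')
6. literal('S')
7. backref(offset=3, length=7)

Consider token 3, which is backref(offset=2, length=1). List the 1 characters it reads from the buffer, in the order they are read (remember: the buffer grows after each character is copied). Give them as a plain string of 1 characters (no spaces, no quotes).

Token 1: literal('P'). Output: "P"
Token 2: literal('H'). Output: "PH"
Token 3: backref(off=2, len=1). Buffer before: "PH" (len 2)
  byte 1: read out[0]='P', append. Buffer now: "PHP"

Answer: P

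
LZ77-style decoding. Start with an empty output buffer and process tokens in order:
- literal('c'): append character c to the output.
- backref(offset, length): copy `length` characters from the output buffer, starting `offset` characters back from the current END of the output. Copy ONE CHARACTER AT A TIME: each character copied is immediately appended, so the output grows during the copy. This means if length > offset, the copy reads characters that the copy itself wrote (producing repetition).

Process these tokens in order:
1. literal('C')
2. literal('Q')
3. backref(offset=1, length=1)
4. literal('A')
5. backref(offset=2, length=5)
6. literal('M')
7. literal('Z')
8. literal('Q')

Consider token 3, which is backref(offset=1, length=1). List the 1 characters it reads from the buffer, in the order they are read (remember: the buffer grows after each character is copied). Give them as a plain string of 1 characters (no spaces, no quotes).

Token 1: literal('C'). Output: "C"
Token 2: literal('Q'). Output: "CQ"
Token 3: backref(off=1, len=1). Buffer before: "CQ" (len 2)
  byte 1: read out[1]='Q', append. Buffer now: "CQQ"

Answer: Q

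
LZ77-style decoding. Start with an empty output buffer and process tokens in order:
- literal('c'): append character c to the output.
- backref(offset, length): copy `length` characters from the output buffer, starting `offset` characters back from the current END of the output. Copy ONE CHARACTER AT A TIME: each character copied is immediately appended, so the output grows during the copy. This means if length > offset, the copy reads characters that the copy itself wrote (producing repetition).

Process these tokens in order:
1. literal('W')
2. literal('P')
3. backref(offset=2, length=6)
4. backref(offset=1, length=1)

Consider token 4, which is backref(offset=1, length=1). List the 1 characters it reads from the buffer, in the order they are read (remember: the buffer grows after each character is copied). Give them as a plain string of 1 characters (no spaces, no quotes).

Token 1: literal('W'). Output: "W"
Token 2: literal('P'). Output: "WP"
Token 3: backref(off=2, len=6) (overlapping!). Copied 'WPWPWP' from pos 0. Output: "WPWPWPWP"
Token 4: backref(off=1, len=1). Buffer before: "WPWPWPWP" (len 8)
  byte 1: read out[7]='P', append. Buffer now: "WPWPWPWPP"

Answer: P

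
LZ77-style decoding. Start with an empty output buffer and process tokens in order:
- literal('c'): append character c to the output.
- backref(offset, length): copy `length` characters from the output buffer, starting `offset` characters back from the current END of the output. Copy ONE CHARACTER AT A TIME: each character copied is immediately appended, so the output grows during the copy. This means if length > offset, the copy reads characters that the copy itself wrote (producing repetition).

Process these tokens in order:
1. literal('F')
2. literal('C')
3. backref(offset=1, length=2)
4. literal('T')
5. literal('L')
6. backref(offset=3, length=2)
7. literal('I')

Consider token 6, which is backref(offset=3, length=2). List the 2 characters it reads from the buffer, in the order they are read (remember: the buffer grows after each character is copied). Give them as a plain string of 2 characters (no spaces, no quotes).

Token 1: literal('F'). Output: "F"
Token 2: literal('C'). Output: "FC"
Token 3: backref(off=1, len=2) (overlapping!). Copied 'CC' from pos 1. Output: "FCCC"
Token 4: literal('T'). Output: "FCCCT"
Token 5: literal('L'). Output: "FCCCTL"
Token 6: backref(off=3, len=2). Buffer before: "FCCCTL" (len 6)
  byte 1: read out[3]='C', append. Buffer now: "FCCCTLC"
  byte 2: read out[4]='T', append. Buffer now: "FCCCTLCT"

Answer: CT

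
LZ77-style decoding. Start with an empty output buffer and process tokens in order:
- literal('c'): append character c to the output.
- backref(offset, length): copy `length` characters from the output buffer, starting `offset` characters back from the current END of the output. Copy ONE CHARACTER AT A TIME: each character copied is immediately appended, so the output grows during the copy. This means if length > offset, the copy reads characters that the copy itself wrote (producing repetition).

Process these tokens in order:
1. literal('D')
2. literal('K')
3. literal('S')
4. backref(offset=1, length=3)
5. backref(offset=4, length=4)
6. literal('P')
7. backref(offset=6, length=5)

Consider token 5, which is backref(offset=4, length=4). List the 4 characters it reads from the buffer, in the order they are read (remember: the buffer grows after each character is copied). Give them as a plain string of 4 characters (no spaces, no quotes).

Answer: SSSS

Derivation:
Token 1: literal('D'). Output: "D"
Token 2: literal('K'). Output: "DK"
Token 3: literal('S'). Output: "DKS"
Token 4: backref(off=1, len=3) (overlapping!). Copied 'SSS' from pos 2. Output: "DKSSSS"
Token 5: backref(off=4, len=4). Buffer before: "DKSSSS" (len 6)
  byte 1: read out[2]='S', append. Buffer now: "DKSSSSS"
  byte 2: read out[3]='S', append. Buffer now: "DKSSSSSS"
  byte 3: read out[4]='S', append. Buffer now: "DKSSSSSSS"
  byte 4: read out[5]='S', append. Buffer now: "DKSSSSSSSS"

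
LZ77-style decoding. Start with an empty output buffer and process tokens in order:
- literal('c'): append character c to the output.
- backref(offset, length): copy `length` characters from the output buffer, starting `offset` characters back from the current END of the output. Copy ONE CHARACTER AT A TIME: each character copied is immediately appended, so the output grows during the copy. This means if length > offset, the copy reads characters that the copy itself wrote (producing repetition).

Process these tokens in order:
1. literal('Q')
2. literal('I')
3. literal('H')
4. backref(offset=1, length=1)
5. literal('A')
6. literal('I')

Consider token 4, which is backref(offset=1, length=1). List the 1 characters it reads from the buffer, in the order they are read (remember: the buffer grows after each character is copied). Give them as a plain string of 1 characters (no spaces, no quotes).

Token 1: literal('Q'). Output: "Q"
Token 2: literal('I'). Output: "QI"
Token 3: literal('H'). Output: "QIH"
Token 4: backref(off=1, len=1). Buffer before: "QIH" (len 3)
  byte 1: read out[2]='H', append. Buffer now: "QIHH"

Answer: H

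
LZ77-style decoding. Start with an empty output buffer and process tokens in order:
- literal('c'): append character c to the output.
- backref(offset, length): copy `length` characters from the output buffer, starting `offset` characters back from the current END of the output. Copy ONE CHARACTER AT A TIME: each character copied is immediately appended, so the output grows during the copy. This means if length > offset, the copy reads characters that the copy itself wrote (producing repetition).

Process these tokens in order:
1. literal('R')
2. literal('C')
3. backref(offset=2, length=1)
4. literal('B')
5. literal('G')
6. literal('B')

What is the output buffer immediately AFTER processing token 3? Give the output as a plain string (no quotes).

Answer: RCR

Derivation:
Token 1: literal('R'). Output: "R"
Token 2: literal('C'). Output: "RC"
Token 3: backref(off=2, len=1). Copied 'R' from pos 0. Output: "RCR"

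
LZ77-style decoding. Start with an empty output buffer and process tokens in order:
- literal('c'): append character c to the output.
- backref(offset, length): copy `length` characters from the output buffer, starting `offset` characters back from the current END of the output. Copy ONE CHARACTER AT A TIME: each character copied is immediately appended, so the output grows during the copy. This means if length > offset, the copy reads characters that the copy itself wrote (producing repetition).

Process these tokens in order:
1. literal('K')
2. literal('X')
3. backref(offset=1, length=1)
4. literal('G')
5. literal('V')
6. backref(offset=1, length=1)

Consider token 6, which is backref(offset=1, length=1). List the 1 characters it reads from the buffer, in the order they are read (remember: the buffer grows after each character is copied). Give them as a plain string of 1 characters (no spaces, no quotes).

Token 1: literal('K'). Output: "K"
Token 2: literal('X'). Output: "KX"
Token 3: backref(off=1, len=1). Copied 'X' from pos 1. Output: "KXX"
Token 4: literal('G'). Output: "KXXG"
Token 5: literal('V'). Output: "KXXGV"
Token 6: backref(off=1, len=1). Buffer before: "KXXGV" (len 5)
  byte 1: read out[4]='V', append. Buffer now: "KXXGVV"

Answer: V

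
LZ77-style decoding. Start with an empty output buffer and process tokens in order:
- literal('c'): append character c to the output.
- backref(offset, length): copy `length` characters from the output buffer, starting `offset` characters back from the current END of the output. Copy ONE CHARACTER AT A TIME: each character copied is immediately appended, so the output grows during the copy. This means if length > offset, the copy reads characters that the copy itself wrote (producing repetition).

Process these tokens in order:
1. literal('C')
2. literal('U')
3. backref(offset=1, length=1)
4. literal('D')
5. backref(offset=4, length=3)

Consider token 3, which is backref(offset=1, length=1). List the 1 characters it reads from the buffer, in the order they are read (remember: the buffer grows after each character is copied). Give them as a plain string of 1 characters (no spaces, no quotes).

Token 1: literal('C'). Output: "C"
Token 2: literal('U'). Output: "CU"
Token 3: backref(off=1, len=1). Buffer before: "CU" (len 2)
  byte 1: read out[1]='U', append. Buffer now: "CUU"

Answer: U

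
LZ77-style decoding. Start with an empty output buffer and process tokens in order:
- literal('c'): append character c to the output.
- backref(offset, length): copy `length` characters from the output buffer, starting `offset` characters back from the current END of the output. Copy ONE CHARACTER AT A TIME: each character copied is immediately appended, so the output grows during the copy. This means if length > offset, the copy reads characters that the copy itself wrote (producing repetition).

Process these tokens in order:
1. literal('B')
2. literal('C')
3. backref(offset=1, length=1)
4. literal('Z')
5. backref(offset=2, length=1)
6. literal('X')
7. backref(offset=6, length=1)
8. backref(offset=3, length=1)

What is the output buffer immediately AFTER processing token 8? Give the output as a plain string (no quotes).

Answer: BCCZCXBC

Derivation:
Token 1: literal('B'). Output: "B"
Token 2: literal('C'). Output: "BC"
Token 3: backref(off=1, len=1). Copied 'C' from pos 1. Output: "BCC"
Token 4: literal('Z'). Output: "BCCZ"
Token 5: backref(off=2, len=1). Copied 'C' from pos 2. Output: "BCCZC"
Token 6: literal('X'). Output: "BCCZCX"
Token 7: backref(off=6, len=1). Copied 'B' from pos 0. Output: "BCCZCXB"
Token 8: backref(off=3, len=1). Copied 'C' from pos 4. Output: "BCCZCXBC"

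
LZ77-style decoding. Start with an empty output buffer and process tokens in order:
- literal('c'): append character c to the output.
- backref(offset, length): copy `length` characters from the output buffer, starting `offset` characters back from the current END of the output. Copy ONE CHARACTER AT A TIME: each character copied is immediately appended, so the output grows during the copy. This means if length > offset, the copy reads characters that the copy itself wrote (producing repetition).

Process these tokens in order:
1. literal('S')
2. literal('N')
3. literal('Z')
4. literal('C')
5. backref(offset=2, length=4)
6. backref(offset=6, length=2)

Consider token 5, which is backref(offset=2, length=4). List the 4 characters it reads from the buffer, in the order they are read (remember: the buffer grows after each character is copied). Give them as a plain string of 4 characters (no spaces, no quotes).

Answer: ZCZC

Derivation:
Token 1: literal('S'). Output: "S"
Token 2: literal('N'). Output: "SN"
Token 3: literal('Z'). Output: "SNZ"
Token 4: literal('C'). Output: "SNZC"
Token 5: backref(off=2, len=4). Buffer before: "SNZC" (len 4)
  byte 1: read out[2]='Z', append. Buffer now: "SNZCZ"
  byte 2: read out[3]='C', append. Buffer now: "SNZCZC"
  byte 3: read out[4]='Z', append. Buffer now: "SNZCZCZ"
  byte 4: read out[5]='C', append. Buffer now: "SNZCZCZC"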